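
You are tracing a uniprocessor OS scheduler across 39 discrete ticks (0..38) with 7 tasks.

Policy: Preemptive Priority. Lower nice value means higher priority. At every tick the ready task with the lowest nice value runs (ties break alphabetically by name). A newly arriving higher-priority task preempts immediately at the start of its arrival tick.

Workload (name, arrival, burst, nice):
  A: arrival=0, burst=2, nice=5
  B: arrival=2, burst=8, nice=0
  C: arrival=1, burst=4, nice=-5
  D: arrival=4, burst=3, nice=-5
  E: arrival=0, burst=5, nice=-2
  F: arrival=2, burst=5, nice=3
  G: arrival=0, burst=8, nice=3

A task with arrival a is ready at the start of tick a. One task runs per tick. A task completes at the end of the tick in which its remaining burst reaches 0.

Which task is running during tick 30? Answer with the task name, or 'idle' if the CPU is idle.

running at tick 30 = G

t=0: ready={A,E,G} → run E
t=1: ready={A,C,E,G} → run C
t=2: ready={A,B,C,E,F,G} → run C
t=3: ready={A,B,C,E,F,G} → run C
t=4: ready={A,B,C,D,E,F,G} → run C
t=5: ready={A,B,D,E,F,G} → run D
t=6: ready={A,B,D,E,F,G} → run D
t=7: ready={A,B,D,E,F,G} → run D
t=8: ready={A,B,E,F,G} → run E
t=9: ready={A,B,E,F,G} → run E
t=10: ready={A,B,E,F,G} → run E
t=11: ready={A,B,E,F,G} → run E
t=12: ready={A,B,F,G} → run B
t=13: ready={A,B,F,G} → run B
t=14: ready={A,B,F,G} → run B
t=15: ready={A,B,F,G} → run B
t=16: ready={A,B,F,G} → run B
t=17: ready={A,B,F,G} → run B
t=18: ready={A,B,F,G} → run B
t=19: ready={A,B,F,G} → run B
t=20: ready={A,F,G} → run F
t=21: ready={A,F,G} → run F
t=22: ready={A,F,G} → run F
t=23: ready={A,F,G} → run F
t=24: ready={A,F,G} → run F
t=25: ready={A,G} → run G
t=26: ready={A,G} → run G
t=27: ready={A,G} → run G
t=28: ready={A,G} → run G
t=29: ready={A,G} → run G
t=30: ready={A,G} → run G
t=31: ready={A,G} → run G
t=32: ready={A,G} → run G
t=33: ready={A} → run A
t=34: ready={A} → run A
t=35: (idle)
t=36: (idle)
t=37: (idle)
t=38: (idle)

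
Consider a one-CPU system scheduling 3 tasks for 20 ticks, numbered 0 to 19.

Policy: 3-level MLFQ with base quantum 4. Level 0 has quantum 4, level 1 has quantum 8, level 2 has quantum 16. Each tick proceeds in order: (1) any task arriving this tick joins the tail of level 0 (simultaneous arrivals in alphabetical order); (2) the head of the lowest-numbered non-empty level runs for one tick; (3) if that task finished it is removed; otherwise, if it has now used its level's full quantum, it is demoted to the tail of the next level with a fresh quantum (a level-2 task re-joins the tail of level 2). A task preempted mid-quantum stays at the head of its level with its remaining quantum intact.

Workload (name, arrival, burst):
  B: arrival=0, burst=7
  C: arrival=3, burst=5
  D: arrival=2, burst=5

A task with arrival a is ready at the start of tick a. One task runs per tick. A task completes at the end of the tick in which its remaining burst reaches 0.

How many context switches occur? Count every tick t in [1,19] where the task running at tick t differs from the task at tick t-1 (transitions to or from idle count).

t=0: L0/L1/L2 = B/-/- → run B
t=1: L0/L1/L2 = B/-/- → run B
t=2: L0/L1/L2 = BD/-/- → run B
t=3: L0/L1/L2 = BDC/-/- → run B
t=4: L0/L1/L2 = DC/B/- → run D
t=5: L0/L1/L2 = DC/B/- → run D
t=6: L0/L1/L2 = DC/B/- → run D
t=7: L0/L1/L2 = DC/B/- → run D
t=8: L0/L1/L2 = C/BD/- → run C
t=9: L0/L1/L2 = C/BD/- → run C
t=10: L0/L1/L2 = C/BD/- → run C
t=11: L0/L1/L2 = C/BD/- → run C
t=12: L0/L1/L2 = -/BDC/- → run B
t=13: L0/L1/L2 = -/BDC/- → run B
t=14: L0/L1/L2 = -/BDC/- → run B
t=15: L0/L1/L2 = -/DC/- → run D
t=16: L0/L1/L2 = -/C/- → run C
t=17: (idle)
t=18: (idle)
t=19: (idle)

context switches = 6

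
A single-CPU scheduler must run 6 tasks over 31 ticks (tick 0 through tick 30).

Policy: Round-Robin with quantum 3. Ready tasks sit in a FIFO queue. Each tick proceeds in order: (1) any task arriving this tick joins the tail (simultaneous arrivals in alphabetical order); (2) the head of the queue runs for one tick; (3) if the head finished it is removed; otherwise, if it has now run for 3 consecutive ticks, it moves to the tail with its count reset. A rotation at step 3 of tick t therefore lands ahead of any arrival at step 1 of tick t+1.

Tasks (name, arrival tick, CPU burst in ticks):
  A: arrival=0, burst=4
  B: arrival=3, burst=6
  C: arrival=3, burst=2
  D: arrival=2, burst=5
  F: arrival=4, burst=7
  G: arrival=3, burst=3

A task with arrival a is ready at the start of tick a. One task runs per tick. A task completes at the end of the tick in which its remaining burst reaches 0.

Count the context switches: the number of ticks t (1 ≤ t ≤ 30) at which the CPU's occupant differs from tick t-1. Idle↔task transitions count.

context switches = 10

t=0: queue=[A] q_used=0 → run A
t=1: queue=[A] q_used=1 → run A
t=2: queue=[A,D] q_used=2 → run A
t=3: queue=[D,A,B,C,G] q_used=0 → run D
t=4: queue=[D,A,B,C,G,F] q_used=1 → run D
t=5: queue=[D,A,B,C,G,F] q_used=2 → run D
t=6: queue=[A,B,C,G,F,D] q_used=0 → run A
t=7: queue=[B,C,G,F,D] q_used=0 → run B
t=8: queue=[B,C,G,F,D] q_used=1 → run B
t=9: queue=[B,C,G,F,D] q_used=2 → run B
t=10: queue=[C,G,F,D,B] q_used=0 → run C
t=11: queue=[C,G,F,D,B] q_used=1 → run C
t=12: queue=[G,F,D,B] q_used=0 → run G
t=13: queue=[G,F,D,B] q_used=1 → run G
t=14: queue=[G,F,D,B] q_used=2 → run G
t=15: queue=[F,D,B] q_used=0 → run F
t=16: queue=[F,D,B] q_used=1 → run F
t=17: queue=[F,D,B] q_used=2 → run F
t=18: queue=[D,B,F] q_used=0 → run D
t=19: queue=[D,B,F] q_used=1 → run D
t=20: queue=[B,F] q_used=0 → run B
t=21: queue=[B,F] q_used=1 → run B
t=22: queue=[B,F] q_used=2 → run B
t=23: queue=[F] q_used=0 → run F
t=24: queue=[F] q_used=1 → run F
t=25: queue=[F] q_used=2 → run F
t=26: queue=[F] q_used=0 → run F
t=27: (idle)
t=28: (idle)
t=29: (idle)
t=30: (idle)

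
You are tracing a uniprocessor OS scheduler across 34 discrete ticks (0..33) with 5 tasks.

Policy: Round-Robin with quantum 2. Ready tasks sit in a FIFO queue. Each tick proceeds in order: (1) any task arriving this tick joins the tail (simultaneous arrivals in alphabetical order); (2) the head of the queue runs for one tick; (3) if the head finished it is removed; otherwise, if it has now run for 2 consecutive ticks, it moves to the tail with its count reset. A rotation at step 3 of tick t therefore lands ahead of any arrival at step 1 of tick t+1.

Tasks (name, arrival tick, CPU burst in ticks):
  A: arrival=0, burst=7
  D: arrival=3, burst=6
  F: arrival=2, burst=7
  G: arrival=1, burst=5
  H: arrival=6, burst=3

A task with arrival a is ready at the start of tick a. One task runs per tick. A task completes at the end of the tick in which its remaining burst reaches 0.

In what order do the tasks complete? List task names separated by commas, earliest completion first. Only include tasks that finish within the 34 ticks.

completion order = G, A, H, D, F

t=0: queue=[A] q_used=0 → run A
t=1: queue=[A,G] q_used=1 → run A
t=2: queue=[G,A,F] q_used=0 → run G
t=3: queue=[G,A,F,D] q_used=1 → run G
t=4: queue=[A,F,D,G] q_used=0 → run A
t=5: queue=[A,F,D,G] q_used=1 → run A
t=6: queue=[F,D,G,A,H] q_used=0 → run F
t=7: queue=[F,D,G,A,H] q_used=1 → run F
t=8: queue=[D,G,A,H,F] q_used=0 → run D
t=9: queue=[D,G,A,H,F] q_used=1 → run D
t=10: queue=[G,A,H,F,D] q_used=0 → run G
t=11: queue=[G,A,H,F,D] q_used=1 → run G
t=12: queue=[A,H,F,D,G] q_used=0 → run A
t=13: queue=[A,H,F,D,G] q_used=1 → run A
t=14: queue=[H,F,D,G,A] q_used=0 → run H
t=15: queue=[H,F,D,G,A] q_used=1 → run H
t=16: queue=[F,D,G,A,H] q_used=0 → run F
t=17: queue=[F,D,G,A,H] q_used=1 → run F
t=18: queue=[D,G,A,H,F] q_used=0 → run D
t=19: queue=[D,G,A,H,F] q_used=1 → run D
t=20: queue=[G,A,H,F,D] q_used=0 → run G
t=21: queue=[A,H,F,D] q_used=0 → run A
t=22: queue=[H,F,D] q_used=0 → run H
t=23: queue=[F,D] q_used=0 → run F
t=24: queue=[F,D] q_used=1 → run F
t=25: queue=[D,F] q_used=0 → run D
t=26: queue=[D,F] q_used=1 → run D
t=27: queue=[F] q_used=0 → run F
t=28: (idle)
t=29: (idle)
t=30: (idle)
t=31: (idle)
t=32: (idle)
t=33: (idle)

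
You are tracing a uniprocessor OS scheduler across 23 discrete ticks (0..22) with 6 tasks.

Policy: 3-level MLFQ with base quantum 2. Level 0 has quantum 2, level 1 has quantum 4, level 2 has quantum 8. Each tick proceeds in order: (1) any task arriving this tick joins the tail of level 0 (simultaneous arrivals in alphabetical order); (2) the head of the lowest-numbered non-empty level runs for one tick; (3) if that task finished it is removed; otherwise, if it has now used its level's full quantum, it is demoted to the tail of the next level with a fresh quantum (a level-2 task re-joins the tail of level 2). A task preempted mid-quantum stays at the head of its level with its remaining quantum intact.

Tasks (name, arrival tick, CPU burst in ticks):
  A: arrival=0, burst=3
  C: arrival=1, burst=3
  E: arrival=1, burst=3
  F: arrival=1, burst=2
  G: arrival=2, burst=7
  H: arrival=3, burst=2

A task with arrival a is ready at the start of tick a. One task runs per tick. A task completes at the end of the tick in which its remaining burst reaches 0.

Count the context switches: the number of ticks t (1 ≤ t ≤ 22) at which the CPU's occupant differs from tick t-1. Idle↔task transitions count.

t=0: L0/L1/L2 = A/-/- → run A
t=1: L0/L1/L2 = ACEF/-/- → run A
t=2: L0/L1/L2 = CEFG/A/- → run C
t=3: L0/L1/L2 = CEFGH/A/- → run C
t=4: L0/L1/L2 = EFGH/AC/- → run E
t=5: L0/L1/L2 = EFGH/AC/- → run E
t=6: L0/L1/L2 = FGH/ACE/- → run F
t=7: L0/L1/L2 = FGH/ACE/- → run F
t=8: L0/L1/L2 = GH/ACE/- → run G
t=9: L0/L1/L2 = GH/ACE/- → run G
t=10: L0/L1/L2 = H/ACEG/- → run H
t=11: L0/L1/L2 = H/ACEG/- → run H
t=12: L0/L1/L2 = -/ACEG/- → run A
t=13: L0/L1/L2 = -/CEG/- → run C
t=14: L0/L1/L2 = -/EG/- → run E
t=15: L0/L1/L2 = -/G/- → run G
t=16: L0/L1/L2 = -/G/- → run G
t=17: L0/L1/L2 = -/G/- → run G
t=18: L0/L1/L2 = -/G/- → run G
t=19: L0/L1/L2 = -/-/G → run G
t=20: (idle)
t=21: (idle)
t=22: (idle)

context switches = 10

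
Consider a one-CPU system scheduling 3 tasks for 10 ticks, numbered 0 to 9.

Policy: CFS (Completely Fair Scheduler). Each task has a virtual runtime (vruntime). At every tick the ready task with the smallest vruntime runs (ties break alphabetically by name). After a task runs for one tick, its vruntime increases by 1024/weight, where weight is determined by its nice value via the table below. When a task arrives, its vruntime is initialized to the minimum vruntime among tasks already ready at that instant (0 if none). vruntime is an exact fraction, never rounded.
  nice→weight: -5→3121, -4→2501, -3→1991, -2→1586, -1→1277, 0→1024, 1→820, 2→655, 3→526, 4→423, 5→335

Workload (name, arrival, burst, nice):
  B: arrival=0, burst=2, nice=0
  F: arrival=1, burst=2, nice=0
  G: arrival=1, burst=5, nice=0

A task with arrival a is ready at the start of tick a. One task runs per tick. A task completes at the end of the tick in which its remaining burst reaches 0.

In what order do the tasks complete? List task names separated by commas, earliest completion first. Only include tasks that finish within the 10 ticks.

t=0: vr[B=0] → run B
t=1: vr[B=1 F=1 G=1] → run B
t=2: vr[F=1 G=1] → run F
t=3: vr[F=2 G=1] → run G
t=4: vr[F=2 G=2] → run F
t=5: vr[G=2] → run G
t=6: vr[G=3] → run G
t=7: vr[G=4] → run G
t=8: vr[G=5] → run G
t=9: (idle)

completion order = B, F, G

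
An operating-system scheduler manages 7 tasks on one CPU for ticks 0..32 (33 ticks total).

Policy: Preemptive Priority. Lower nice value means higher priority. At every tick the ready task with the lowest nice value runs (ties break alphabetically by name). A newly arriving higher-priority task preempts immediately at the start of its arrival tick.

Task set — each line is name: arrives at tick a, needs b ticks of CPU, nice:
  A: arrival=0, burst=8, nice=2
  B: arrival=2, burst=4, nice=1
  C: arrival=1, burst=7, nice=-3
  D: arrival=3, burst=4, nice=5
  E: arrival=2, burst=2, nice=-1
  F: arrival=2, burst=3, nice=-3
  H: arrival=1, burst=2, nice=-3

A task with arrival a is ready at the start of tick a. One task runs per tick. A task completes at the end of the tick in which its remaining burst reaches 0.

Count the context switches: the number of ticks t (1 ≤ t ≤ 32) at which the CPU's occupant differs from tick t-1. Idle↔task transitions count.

context switches = 8

t=0: ready={A} → run A
t=1: ready={A,C,H} → run C
t=2: ready={A,B,C,E,F,H} → run C
t=3: ready={A,B,C,D,E,F,H} → run C
t=4: ready={A,B,C,D,E,F,H} → run C
t=5: ready={A,B,C,D,E,F,H} → run C
t=6: ready={A,B,C,D,E,F,H} → run C
t=7: ready={A,B,C,D,E,F,H} → run C
t=8: ready={A,B,D,E,F,H} → run F
t=9: ready={A,B,D,E,F,H} → run F
t=10: ready={A,B,D,E,F,H} → run F
t=11: ready={A,B,D,E,H} → run H
t=12: ready={A,B,D,E,H} → run H
t=13: ready={A,B,D,E} → run E
t=14: ready={A,B,D,E} → run E
t=15: ready={A,B,D} → run B
t=16: ready={A,B,D} → run B
t=17: ready={A,B,D} → run B
t=18: ready={A,B,D} → run B
t=19: ready={A,D} → run A
t=20: ready={A,D} → run A
t=21: ready={A,D} → run A
t=22: ready={A,D} → run A
t=23: ready={A,D} → run A
t=24: ready={A,D} → run A
t=25: ready={A,D} → run A
t=26: ready={D} → run D
t=27: ready={D} → run D
t=28: ready={D} → run D
t=29: ready={D} → run D
t=30: (idle)
t=31: (idle)
t=32: (idle)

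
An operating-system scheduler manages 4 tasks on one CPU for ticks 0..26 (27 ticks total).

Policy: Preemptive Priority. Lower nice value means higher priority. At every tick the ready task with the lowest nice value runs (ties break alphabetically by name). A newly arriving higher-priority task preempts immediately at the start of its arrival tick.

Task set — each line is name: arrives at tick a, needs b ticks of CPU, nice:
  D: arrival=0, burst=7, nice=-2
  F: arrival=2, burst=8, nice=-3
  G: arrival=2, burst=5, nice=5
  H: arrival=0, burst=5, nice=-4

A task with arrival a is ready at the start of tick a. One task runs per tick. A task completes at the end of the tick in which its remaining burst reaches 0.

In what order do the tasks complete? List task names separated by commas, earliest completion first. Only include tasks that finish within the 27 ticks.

t=0: ready={D,H} → run H
t=1: ready={D,H} → run H
t=2: ready={D,F,G,H} → run H
t=3: ready={D,F,G,H} → run H
t=4: ready={D,F,G,H} → run H
t=5: ready={D,F,G} → run F
t=6: ready={D,F,G} → run F
t=7: ready={D,F,G} → run F
t=8: ready={D,F,G} → run F
t=9: ready={D,F,G} → run F
t=10: ready={D,F,G} → run F
t=11: ready={D,F,G} → run F
t=12: ready={D,F,G} → run F
t=13: ready={D,G} → run D
t=14: ready={D,G} → run D
t=15: ready={D,G} → run D
t=16: ready={D,G} → run D
t=17: ready={D,G} → run D
t=18: ready={D,G} → run D
t=19: ready={D,G} → run D
t=20: ready={G} → run G
t=21: ready={G} → run G
t=22: ready={G} → run G
t=23: ready={G} → run G
t=24: ready={G} → run G
t=25: (idle)
t=26: (idle)

completion order = H, F, D, G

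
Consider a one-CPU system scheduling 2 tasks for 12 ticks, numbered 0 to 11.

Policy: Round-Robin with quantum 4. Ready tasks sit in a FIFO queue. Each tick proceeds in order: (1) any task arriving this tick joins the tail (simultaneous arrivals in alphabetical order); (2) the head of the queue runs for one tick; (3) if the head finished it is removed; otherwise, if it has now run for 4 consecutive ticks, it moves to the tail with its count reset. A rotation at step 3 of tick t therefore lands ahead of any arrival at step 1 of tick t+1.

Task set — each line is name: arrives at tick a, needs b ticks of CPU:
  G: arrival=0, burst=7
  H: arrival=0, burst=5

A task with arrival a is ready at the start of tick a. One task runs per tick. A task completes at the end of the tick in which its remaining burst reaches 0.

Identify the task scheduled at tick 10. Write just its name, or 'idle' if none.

t=0: queue=[G,H] q_used=0 → run G
t=1: queue=[G,H] q_used=1 → run G
t=2: queue=[G,H] q_used=2 → run G
t=3: queue=[G,H] q_used=3 → run G
t=4: queue=[H,G] q_used=0 → run H
t=5: queue=[H,G] q_used=1 → run H
t=6: queue=[H,G] q_used=2 → run H
t=7: queue=[H,G] q_used=3 → run H
t=8: queue=[G,H] q_used=0 → run G
t=9: queue=[G,H] q_used=1 → run G
t=10: queue=[G,H] q_used=2 → run G
t=11: queue=[H] q_used=0 → run H

running at tick 10 = G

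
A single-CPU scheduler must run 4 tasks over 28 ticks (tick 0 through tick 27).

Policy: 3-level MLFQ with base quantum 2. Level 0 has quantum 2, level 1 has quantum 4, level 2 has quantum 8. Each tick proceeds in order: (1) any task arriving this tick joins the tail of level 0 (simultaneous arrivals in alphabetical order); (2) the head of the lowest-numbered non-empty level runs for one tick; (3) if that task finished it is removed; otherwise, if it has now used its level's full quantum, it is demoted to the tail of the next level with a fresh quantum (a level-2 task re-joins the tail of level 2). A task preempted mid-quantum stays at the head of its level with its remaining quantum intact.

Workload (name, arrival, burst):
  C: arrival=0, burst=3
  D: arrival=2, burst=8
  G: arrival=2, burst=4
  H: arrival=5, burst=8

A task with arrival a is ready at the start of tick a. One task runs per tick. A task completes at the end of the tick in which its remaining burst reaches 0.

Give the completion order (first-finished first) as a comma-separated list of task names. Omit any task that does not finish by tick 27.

completion order = C, G, D, H

t=0: L0/L1/L2 = C/-/- → run C
t=1: L0/L1/L2 = C/-/- → run C
t=2: L0/L1/L2 = DG/C/- → run D
t=3: L0/L1/L2 = DG/C/- → run D
t=4: L0/L1/L2 = G/CD/- → run G
t=5: L0/L1/L2 = GH/CD/- → run G
t=6: L0/L1/L2 = H/CDG/- → run H
t=7: L0/L1/L2 = H/CDG/- → run H
t=8: L0/L1/L2 = -/CDGH/- → run C
t=9: L0/L1/L2 = -/DGH/- → run D
t=10: L0/L1/L2 = -/DGH/- → run D
t=11: L0/L1/L2 = -/DGH/- → run D
t=12: L0/L1/L2 = -/DGH/- → run D
t=13: L0/L1/L2 = -/GH/D → run G
t=14: L0/L1/L2 = -/GH/D → run G
t=15: L0/L1/L2 = -/H/D → run H
t=16: L0/L1/L2 = -/H/D → run H
t=17: L0/L1/L2 = -/H/D → run H
t=18: L0/L1/L2 = -/H/D → run H
t=19: L0/L1/L2 = -/-/DH → run D
t=20: L0/L1/L2 = -/-/DH → run D
t=21: L0/L1/L2 = -/-/H → run H
t=22: L0/L1/L2 = -/-/H → run H
t=23: (idle)
t=24: (idle)
t=25: (idle)
t=26: (idle)
t=27: (idle)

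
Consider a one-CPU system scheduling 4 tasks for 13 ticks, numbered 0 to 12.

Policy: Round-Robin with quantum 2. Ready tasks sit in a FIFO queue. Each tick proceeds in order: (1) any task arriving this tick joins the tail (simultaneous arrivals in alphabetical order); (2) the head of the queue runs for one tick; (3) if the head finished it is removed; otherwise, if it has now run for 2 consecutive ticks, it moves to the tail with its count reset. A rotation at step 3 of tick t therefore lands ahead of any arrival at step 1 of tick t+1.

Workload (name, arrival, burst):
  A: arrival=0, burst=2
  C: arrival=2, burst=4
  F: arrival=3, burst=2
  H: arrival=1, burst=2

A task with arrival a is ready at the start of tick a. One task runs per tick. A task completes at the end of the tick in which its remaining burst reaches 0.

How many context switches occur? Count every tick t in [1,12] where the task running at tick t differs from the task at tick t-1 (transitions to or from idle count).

t=0: queue=[A] q_used=0 → run A
t=1: queue=[A,H] q_used=1 → run A
t=2: queue=[H,C] q_used=0 → run H
t=3: queue=[H,C,F] q_used=1 → run H
t=4: queue=[C,F] q_used=0 → run C
t=5: queue=[C,F] q_used=1 → run C
t=6: queue=[F,C] q_used=0 → run F
t=7: queue=[F,C] q_used=1 → run F
t=8: queue=[C] q_used=0 → run C
t=9: queue=[C] q_used=1 → run C
t=10: (idle)
t=11: (idle)
t=12: (idle)

context switches = 5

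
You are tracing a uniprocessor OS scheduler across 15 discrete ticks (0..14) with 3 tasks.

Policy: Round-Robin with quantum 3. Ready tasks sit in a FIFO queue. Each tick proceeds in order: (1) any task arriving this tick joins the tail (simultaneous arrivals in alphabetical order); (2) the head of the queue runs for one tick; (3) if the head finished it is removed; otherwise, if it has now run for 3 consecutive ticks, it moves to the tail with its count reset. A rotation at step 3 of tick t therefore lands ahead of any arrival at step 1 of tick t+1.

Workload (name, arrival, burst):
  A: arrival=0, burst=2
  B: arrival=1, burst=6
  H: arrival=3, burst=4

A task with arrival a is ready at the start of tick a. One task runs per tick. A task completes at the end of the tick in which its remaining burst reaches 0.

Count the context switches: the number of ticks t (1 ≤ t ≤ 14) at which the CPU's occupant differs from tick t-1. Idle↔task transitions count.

context switches = 5

t=0: queue=[A] q_used=0 → run A
t=1: queue=[A,B] q_used=1 → run A
t=2: queue=[B] q_used=0 → run B
t=3: queue=[B,H] q_used=1 → run B
t=4: queue=[B,H] q_used=2 → run B
t=5: queue=[H,B] q_used=0 → run H
t=6: queue=[H,B] q_used=1 → run H
t=7: queue=[H,B] q_used=2 → run H
t=8: queue=[B,H] q_used=0 → run B
t=9: queue=[B,H] q_used=1 → run B
t=10: queue=[B,H] q_used=2 → run B
t=11: queue=[H] q_used=0 → run H
t=12: (idle)
t=13: (idle)
t=14: (idle)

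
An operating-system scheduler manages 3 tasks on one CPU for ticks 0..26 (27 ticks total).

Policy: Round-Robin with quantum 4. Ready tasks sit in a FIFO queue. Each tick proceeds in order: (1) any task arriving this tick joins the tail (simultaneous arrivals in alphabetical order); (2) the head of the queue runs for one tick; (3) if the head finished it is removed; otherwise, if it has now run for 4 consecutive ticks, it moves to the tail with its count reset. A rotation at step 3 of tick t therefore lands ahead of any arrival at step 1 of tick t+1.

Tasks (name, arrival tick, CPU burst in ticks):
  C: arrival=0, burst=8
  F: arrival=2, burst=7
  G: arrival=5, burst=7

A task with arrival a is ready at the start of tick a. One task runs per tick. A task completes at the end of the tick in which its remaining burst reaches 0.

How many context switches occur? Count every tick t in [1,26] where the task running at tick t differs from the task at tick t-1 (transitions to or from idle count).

t=0: queue=[C] q_used=0 → run C
t=1: queue=[C] q_used=1 → run C
t=2: queue=[C,F] q_used=2 → run C
t=3: queue=[C,F] q_used=3 → run C
t=4: queue=[F,C] q_used=0 → run F
t=5: queue=[F,C,G] q_used=1 → run F
t=6: queue=[F,C,G] q_used=2 → run F
t=7: queue=[F,C,G] q_used=3 → run F
t=8: queue=[C,G,F] q_used=0 → run C
t=9: queue=[C,G,F] q_used=1 → run C
t=10: queue=[C,G,F] q_used=2 → run C
t=11: queue=[C,G,F] q_used=3 → run C
t=12: queue=[G,F] q_used=0 → run G
t=13: queue=[G,F] q_used=1 → run G
t=14: queue=[G,F] q_used=2 → run G
t=15: queue=[G,F] q_used=3 → run G
t=16: queue=[F,G] q_used=0 → run F
t=17: queue=[F,G] q_used=1 → run F
t=18: queue=[F,G] q_used=2 → run F
t=19: queue=[G] q_used=0 → run G
t=20: queue=[G] q_used=1 → run G
t=21: queue=[G] q_used=2 → run G
t=22: (idle)
t=23: (idle)
t=24: (idle)
t=25: (idle)
t=26: (idle)

context switches = 6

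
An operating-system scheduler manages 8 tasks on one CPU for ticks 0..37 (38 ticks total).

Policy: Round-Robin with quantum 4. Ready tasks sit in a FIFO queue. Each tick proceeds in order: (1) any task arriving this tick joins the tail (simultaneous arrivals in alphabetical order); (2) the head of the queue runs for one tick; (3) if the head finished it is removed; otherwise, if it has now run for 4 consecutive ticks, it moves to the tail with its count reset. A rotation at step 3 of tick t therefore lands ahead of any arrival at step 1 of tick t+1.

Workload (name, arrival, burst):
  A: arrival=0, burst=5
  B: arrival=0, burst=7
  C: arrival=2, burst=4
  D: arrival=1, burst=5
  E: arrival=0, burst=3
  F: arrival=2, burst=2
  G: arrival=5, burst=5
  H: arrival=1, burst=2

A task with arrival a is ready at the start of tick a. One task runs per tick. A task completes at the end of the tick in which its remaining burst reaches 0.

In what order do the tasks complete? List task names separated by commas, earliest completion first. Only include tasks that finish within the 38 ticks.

completion order = E, H, C, F, A, B, D, G

t=0: queue=[A,B,E] q_used=0 → run A
t=1: queue=[A,B,E,D,H] q_used=1 → run A
t=2: queue=[A,B,E,D,H,C,F] q_used=2 → run A
t=3: queue=[A,B,E,D,H,C,F] q_used=3 → run A
t=4: queue=[B,E,D,H,C,F,A] q_used=0 → run B
t=5: queue=[B,E,D,H,C,F,A,G] q_used=1 → run B
t=6: queue=[B,E,D,H,C,F,A,G] q_used=2 → run B
t=7: queue=[B,E,D,H,C,F,A,G] q_used=3 → run B
t=8: queue=[E,D,H,C,F,A,G,B] q_used=0 → run E
t=9: queue=[E,D,H,C,F,A,G,B] q_used=1 → run E
t=10: queue=[E,D,H,C,F,A,G,B] q_used=2 → run E
t=11: queue=[D,H,C,F,A,G,B] q_used=0 → run D
t=12: queue=[D,H,C,F,A,G,B] q_used=1 → run D
t=13: queue=[D,H,C,F,A,G,B] q_used=2 → run D
t=14: queue=[D,H,C,F,A,G,B] q_used=3 → run D
t=15: queue=[H,C,F,A,G,B,D] q_used=0 → run H
t=16: queue=[H,C,F,A,G,B,D] q_used=1 → run H
t=17: queue=[C,F,A,G,B,D] q_used=0 → run C
t=18: queue=[C,F,A,G,B,D] q_used=1 → run C
t=19: queue=[C,F,A,G,B,D] q_used=2 → run C
t=20: queue=[C,F,A,G,B,D] q_used=3 → run C
t=21: queue=[F,A,G,B,D] q_used=0 → run F
t=22: queue=[F,A,G,B,D] q_used=1 → run F
t=23: queue=[A,G,B,D] q_used=0 → run A
t=24: queue=[G,B,D] q_used=0 → run G
t=25: queue=[G,B,D] q_used=1 → run G
t=26: queue=[G,B,D] q_used=2 → run G
t=27: queue=[G,B,D] q_used=3 → run G
t=28: queue=[B,D,G] q_used=0 → run B
t=29: queue=[B,D,G] q_used=1 → run B
t=30: queue=[B,D,G] q_used=2 → run B
t=31: queue=[D,G] q_used=0 → run D
t=32: queue=[G] q_used=0 → run G
t=33: (idle)
t=34: (idle)
t=35: (idle)
t=36: (idle)
t=37: (idle)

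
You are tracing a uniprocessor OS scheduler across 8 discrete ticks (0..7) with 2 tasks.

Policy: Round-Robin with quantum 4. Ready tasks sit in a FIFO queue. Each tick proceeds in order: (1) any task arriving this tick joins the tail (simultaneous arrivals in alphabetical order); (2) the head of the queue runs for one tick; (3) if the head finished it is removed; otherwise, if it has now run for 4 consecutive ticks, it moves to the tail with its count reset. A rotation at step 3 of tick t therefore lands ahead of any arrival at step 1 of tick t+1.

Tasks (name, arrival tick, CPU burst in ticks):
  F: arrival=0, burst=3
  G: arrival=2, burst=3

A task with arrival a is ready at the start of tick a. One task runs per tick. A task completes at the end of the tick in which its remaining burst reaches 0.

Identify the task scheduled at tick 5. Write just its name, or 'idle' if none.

t=0: queue=[F] q_used=0 → run F
t=1: queue=[F] q_used=1 → run F
t=2: queue=[F,G] q_used=2 → run F
t=3: queue=[G] q_used=0 → run G
t=4: queue=[G] q_used=1 → run G
t=5: queue=[G] q_used=2 → run G
t=6: (idle)
t=7: (idle)

running at tick 5 = G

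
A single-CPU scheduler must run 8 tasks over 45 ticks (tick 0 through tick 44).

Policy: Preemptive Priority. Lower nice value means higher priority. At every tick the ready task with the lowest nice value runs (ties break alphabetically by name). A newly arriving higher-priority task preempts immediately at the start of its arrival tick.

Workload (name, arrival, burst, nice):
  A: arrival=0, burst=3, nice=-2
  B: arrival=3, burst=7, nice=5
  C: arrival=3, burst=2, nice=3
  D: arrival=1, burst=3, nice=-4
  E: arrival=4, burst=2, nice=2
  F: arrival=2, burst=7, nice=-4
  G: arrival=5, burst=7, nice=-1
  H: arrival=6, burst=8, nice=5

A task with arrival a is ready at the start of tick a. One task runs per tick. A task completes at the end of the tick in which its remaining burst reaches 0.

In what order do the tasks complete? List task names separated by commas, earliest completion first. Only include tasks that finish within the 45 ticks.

t=0: ready={A} → run A
t=1: ready={A,D} → run D
t=2: ready={A,D,F} → run D
t=3: ready={A,B,C,D,F} → run D
t=4: ready={A,B,C,E,F} → run F
t=5: ready={A,B,C,E,F,G} → run F
t=6: ready={A,B,C,E,F,G,H} → run F
t=7: ready={A,B,C,E,F,G,H} → run F
t=8: ready={A,B,C,E,F,G,H} → run F
t=9: ready={A,B,C,E,F,G,H} → run F
t=10: ready={A,B,C,E,F,G,H} → run F
t=11: ready={A,B,C,E,G,H} → run A
t=12: ready={A,B,C,E,G,H} → run A
t=13: ready={B,C,E,G,H} → run G
t=14: ready={B,C,E,G,H} → run G
t=15: ready={B,C,E,G,H} → run G
t=16: ready={B,C,E,G,H} → run G
t=17: ready={B,C,E,G,H} → run G
t=18: ready={B,C,E,G,H} → run G
t=19: ready={B,C,E,G,H} → run G
t=20: ready={B,C,E,H} → run E
t=21: ready={B,C,E,H} → run E
t=22: ready={B,C,H} → run C
t=23: ready={B,C,H} → run C
t=24: ready={B,H} → run B
t=25: ready={B,H} → run B
t=26: ready={B,H} → run B
t=27: ready={B,H} → run B
t=28: ready={B,H} → run B
t=29: ready={B,H} → run B
t=30: ready={B,H} → run B
t=31: ready={H} → run H
t=32: ready={H} → run H
t=33: ready={H} → run H
t=34: ready={H} → run H
t=35: ready={H} → run H
t=36: ready={H} → run H
t=37: ready={H} → run H
t=38: ready={H} → run H
t=39: (idle)
t=40: (idle)
t=41: (idle)
t=42: (idle)
t=43: (idle)
t=44: (idle)

completion order = D, F, A, G, E, C, B, H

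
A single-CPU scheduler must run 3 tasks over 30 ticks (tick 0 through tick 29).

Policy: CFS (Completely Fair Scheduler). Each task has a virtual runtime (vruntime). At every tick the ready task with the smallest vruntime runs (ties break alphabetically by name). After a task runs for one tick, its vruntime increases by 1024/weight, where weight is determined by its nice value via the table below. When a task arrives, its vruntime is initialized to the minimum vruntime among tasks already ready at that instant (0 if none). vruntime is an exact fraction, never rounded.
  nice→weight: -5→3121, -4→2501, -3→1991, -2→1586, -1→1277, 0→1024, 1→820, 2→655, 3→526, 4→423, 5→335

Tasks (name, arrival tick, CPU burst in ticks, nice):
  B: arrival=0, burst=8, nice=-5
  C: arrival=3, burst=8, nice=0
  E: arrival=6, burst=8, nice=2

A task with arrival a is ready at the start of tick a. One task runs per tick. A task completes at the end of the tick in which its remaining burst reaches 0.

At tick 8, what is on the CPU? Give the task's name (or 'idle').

t=0: vr[B=0] → run B
t=1: vr[B=1024/3121] → run B
t=2: vr[B=2048/3121] → run B
t=3: vr[B=3072/3121 C=3072/3121] → run B
t=4: vr[B=4096/3121 C=3072/3121] → run C
t=5: vr[B=4096/3121 C=6193/3121] → run B
t=6: vr[B=5120/3121 C=6193/3121 E=5120/3121] → run B
t=7: vr[B=6144/3121 C=6193/3121 E=5120/3121] → run E
t=8: vr[B=6144/3121 C=6193/3121 E=6549504/2044255] → run B
t=9: vr[B=7168/3121 C=6193/3121 E=6549504/2044255] → run C
t=10: vr[B=7168/3121 C=9314/3121 E=6549504/2044255] → run B
t=11: vr[C=9314/3121 E=6549504/2044255] → run C
t=12: vr[C=12435/3121 E=6549504/2044255] → run E
t=13: vr[C=12435/3121 E=9745408/2044255] → run C
t=14: vr[C=15556/3121 E=9745408/2044255] → run E
t=15: vr[C=15556/3121 E=12941312/2044255] → run C
t=16: vr[C=18677/3121 E=12941312/2044255] → run C
t=17: vr[C=21798/3121 E=12941312/2044255] → run E
t=18: vr[C=21798/3121 E=16137216/2044255] → run C
t=19: vr[C=24919/3121 E=16137216/2044255] → run E
t=20: vr[C=24919/3121 E=3866624/408851] → run C
t=21: vr[E=3866624/408851] → run E
t=22: vr[E=22529024/2044255] → run E
t=23: vr[E=25724928/2044255] → run E
t=24: (idle)
t=25: (idle)
t=26: (idle)
t=27: (idle)
t=28: (idle)
t=29: (idle)

running at tick 8 = B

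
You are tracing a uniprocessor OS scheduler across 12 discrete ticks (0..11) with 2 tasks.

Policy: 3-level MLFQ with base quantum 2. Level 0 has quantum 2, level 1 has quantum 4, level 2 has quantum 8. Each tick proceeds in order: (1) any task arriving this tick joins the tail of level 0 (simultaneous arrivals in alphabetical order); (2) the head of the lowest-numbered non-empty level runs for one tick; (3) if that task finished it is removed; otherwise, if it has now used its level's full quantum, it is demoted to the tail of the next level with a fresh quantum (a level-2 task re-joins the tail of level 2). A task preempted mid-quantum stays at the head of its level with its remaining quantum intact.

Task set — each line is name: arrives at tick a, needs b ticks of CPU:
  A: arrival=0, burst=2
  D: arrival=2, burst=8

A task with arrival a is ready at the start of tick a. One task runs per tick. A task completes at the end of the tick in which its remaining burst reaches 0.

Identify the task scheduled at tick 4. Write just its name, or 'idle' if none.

running at tick 4 = D

t=0: L0/L1/L2 = A/-/- → run A
t=1: L0/L1/L2 = A/-/- → run A
t=2: L0/L1/L2 = D/-/- → run D
t=3: L0/L1/L2 = D/-/- → run D
t=4: L0/L1/L2 = -/D/- → run D
t=5: L0/L1/L2 = -/D/- → run D
t=6: L0/L1/L2 = -/D/- → run D
t=7: L0/L1/L2 = -/D/- → run D
t=8: L0/L1/L2 = -/-/D → run D
t=9: L0/L1/L2 = -/-/D → run D
t=10: (idle)
t=11: (idle)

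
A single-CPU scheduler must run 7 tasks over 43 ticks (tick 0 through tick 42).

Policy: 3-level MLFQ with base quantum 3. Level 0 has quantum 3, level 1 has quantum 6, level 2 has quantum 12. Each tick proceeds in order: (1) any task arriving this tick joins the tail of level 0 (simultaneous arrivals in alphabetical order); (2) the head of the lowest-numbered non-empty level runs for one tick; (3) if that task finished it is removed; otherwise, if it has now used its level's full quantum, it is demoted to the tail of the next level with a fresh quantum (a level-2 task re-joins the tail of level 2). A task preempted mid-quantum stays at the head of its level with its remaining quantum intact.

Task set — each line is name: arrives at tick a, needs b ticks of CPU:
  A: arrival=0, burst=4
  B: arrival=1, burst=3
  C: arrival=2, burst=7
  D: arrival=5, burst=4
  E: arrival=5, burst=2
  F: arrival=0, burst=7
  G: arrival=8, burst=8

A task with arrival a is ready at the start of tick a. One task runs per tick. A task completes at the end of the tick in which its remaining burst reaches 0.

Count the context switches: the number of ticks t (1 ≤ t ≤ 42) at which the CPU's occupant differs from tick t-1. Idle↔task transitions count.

t=0: L0/L1/L2 = AF/-/- → run A
t=1: L0/L1/L2 = AFB/-/- → run A
t=2: L0/L1/L2 = AFBC/-/- → run A
t=3: L0/L1/L2 = FBC/A/- → run F
t=4: L0/L1/L2 = FBC/A/- → run F
t=5: L0/L1/L2 = FBCDE/A/- → run F
t=6: L0/L1/L2 = BCDE/AF/- → run B
t=7: L0/L1/L2 = BCDE/AF/- → run B
t=8: L0/L1/L2 = BCDEG/AF/- → run B
t=9: L0/L1/L2 = CDEG/AF/- → run C
t=10: L0/L1/L2 = CDEG/AF/- → run C
t=11: L0/L1/L2 = CDEG/AF/- → run C
t=12: L0/L1/L2 = DEG/AFC/- → run D
t=13: L0/L1/L2 = DEG/AFC/- → run D
t=14: L0/L1/L2 = DEG/AFC/- → run D
t=15: L0/L1/L2 = EG/AFCD/- → run E
t=16: L0/L1/L2 = EG/AFCD/- → run E
t=17: L0/L1/L2 = G/AFCD/- → run G
t=18: L0/L1/L2 = G/AFCD/- → run G
t=19: L0/L1/L2 = G/AFCD/- → run G
t=20: L0/L1/L2 = -/AFCDG/- → run A
t=21: L0/L1/L2 = -/FCDG/- → run F
t=22: L0/L1/L2 = -/FCDG/- → run F
t=23: L0/L1/L2 = -/FCDG/- → run F
t=24: L0/L1/L2 = -/FCDG/- → run F
t=25: L0/L1/L2 = -/CDG/- → run C
t=26: L0/L1/L2 = -/CDG/- → run C
t=27: L0/L1/L2 = -/CDG/- → run C
t=28: L0/L1/L2 = -/CDG/- → run C
t=29: L0/L1/L2 = -/DG/- → run D
t=30: L0/L1/L2 = -/G/- → run G
t=31: L0/L1/L2 = -/G/- → run G
t=32: L0/L1/L2 = -/G/- → run G
t=33: L0/L1/L2 = -/G/- → run G
t=34: L0/L1/L2 = -/G/- → run G
t=35: (idle)
t=36: (idle)
t=37: (idle)
t=38: (idle)
t=39: (idle)
t=40: (idle)
t=41: (idle)
t=42: (idle)

context switches = 12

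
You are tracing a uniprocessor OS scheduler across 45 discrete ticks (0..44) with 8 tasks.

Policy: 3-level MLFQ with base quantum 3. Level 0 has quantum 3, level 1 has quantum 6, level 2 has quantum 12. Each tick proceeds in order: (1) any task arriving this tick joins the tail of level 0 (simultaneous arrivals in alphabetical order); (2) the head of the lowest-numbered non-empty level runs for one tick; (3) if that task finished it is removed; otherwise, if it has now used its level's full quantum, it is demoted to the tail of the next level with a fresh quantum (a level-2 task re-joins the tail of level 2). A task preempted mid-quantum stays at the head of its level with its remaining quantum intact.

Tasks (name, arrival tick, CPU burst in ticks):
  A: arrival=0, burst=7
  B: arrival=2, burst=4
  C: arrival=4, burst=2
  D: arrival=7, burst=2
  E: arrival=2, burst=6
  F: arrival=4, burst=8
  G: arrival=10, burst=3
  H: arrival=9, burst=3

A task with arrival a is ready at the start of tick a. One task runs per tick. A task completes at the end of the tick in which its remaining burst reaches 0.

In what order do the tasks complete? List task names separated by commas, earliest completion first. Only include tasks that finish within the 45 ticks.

t=0: L0/L1/L2 = A/-/- → run A
t=1: L0/L1/L2 = A/-/- → run A
t=2: L0/L1/L2 = ABE/-/- → run A
t=3: L0/L1/L2 = BE/A/- → run B
t=4: L0/L1/L2 = BECF/A/- → run B
t=5: L0/L1/L2 = BECF/A/- → run B
t=6: L0/L1/L2 = ECF/AB/- → run E
t=7: L0/L1/L2 = ECFD/AB/- → run E
t=8: L0/L1/L2 = ECFD/AB/- → run E
t=9: L0/L1/L2 = CFDH/ABE/- → run C
t=10: L0/L1/L2 = CFDHG/ABE/- → run C
t=11: L0/L1/L2 = FDHG/ABE/- → run F
t=12: L0/L1/L2 = FDHG/ABE/- → run F
t=13: L0/L1/L2 = FDHG/ABE/- → run F
t=14: L0/L1/L2 = DHG/ABEF/- → run D
t=15: L0/L1/L2 = DHG/ABEF/- → run D
t=16: L0/L1/L2 = HG/ABEF/- → run H
t=17: L0/L1/L2 = HG/ABEF/- → run H
t=18: L0/L1/L2 = HG/ABEF/- → run H
t=19: L0/L1/L2 = G/ABEF/- → run G
t=20: L0/L1/L2 = G/ABEF/- → run G
t=21: L0/L1/L2 = G/ABEF/- → run G
t=22: L0/L1/L2 = -/ABEF/- → run A
t=23: L0/L1/L2 = -/ABEF/- → run A
t=24: L0/L1/L2 = -/ABEF/- → run A
t=25: L0/L1/L2 = -/ABEF/- → run A
t=26: L0/L1/L2 = -/BEF/- → run B
t=27: L0/L1/L2 = -/EF/- → run E
t=28: L0/L1/L2 = -/EF/- → run E
t=29: L0/L1/L2 = -/EF/- → run E
t=30: L0/L1/L2 = -/F/- → run F
t=31: L0/L1/L2 = -/F/- → run F
t=32: L0/L1/L2 = -/F/- → run F
t=33: L0/L1/L2 = -/F/- → run F
t=34: L0/L1/L2 = -/F/- → run F
t=35: (idle)
t=36: (idle)
t=37: (idle)
t=38: (idle)
t=39: (idle)
t=40: (idle)
t=41: (idle)
t=42: (idle)
t=43: (idle)
t=44: (idle)

completion order = C, D, H, G, A, B, E, F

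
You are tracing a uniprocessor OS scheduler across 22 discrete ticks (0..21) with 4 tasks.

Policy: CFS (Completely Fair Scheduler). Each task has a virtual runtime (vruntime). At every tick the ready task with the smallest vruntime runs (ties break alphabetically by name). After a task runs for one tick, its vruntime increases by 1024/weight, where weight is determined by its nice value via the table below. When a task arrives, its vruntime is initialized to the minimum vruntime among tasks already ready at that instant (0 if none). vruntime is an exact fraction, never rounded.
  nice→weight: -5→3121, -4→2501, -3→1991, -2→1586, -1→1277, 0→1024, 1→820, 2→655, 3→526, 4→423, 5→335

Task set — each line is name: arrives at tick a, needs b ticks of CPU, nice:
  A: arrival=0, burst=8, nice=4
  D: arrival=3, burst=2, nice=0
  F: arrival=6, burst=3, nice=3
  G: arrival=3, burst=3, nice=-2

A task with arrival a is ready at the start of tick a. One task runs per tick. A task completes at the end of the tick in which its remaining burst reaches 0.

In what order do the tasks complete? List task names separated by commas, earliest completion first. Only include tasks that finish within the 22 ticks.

t=0: vr[A=0] → run A
t=1: vr[A=1024/423] → run A
t=2: vr[A=2048/423] → run A
t=3: vr[A=1024/141 D=1024/141 G=1024/141] → run A
t=4: vr[A=4096/423 D=1024/141 G=1024/141] → run D
t=5: vr[A=4096/423 D=1165/141 G=1024/141] → run G
t=6: vr[A=4096/423 D=1165/141 F=884224/111813 G=884224/111813] → run F
t=7: vr[A=4096/423 D=1165/141 F=289799168/29406819 G=884224/111813] → run G
t=8: vr[A=4096/423 D=1165/141 F=289799168/29406819 G=956416/111813] → run D
t=9: vr[A=4096/423 F=289799168/29406819 G=956416/111813] → run G
t=10: vr[A=4096/423 F=289799168/29406819] → run A
t=11: vr[A=5120/423 F=289799168/29406819] → run F
t=12: vr[A=5120/423 F=347047424/29406819] → run F
t=13: vr[A=5120/423] → run A
t=14: vr[A=2048/141] → run A
t=15: vr[A=7168/423] → run A
t=16: (idle)
t=17: (idle)
t=18: (idle)
t=19: (idle)
t=20: (idle)
t=21: (idle)

completion order = D, G, F, A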